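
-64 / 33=-1.94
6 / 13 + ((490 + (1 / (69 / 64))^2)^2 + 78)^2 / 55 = 388015375597330251017592958 / 367365837716478315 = 1056209739.07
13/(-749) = -13/749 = -0.02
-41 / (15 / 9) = -123 / 5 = -24.60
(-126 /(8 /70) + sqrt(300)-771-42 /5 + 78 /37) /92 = -695523 /34040 + 5*sqrt(3) /46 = -20.24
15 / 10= 3 / 2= 1.50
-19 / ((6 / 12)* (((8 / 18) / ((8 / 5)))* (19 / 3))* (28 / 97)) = -2619 / 35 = -74.83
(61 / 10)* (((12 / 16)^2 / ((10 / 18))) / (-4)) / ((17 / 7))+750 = 40765413 / 54400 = 749.36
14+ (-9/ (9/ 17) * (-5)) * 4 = 354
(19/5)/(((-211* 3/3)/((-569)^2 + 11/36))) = -221452733/37980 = -5830.77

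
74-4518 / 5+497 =-1663 / 5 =-332.60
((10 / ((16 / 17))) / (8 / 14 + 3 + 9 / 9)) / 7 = 85 / 256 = 0.33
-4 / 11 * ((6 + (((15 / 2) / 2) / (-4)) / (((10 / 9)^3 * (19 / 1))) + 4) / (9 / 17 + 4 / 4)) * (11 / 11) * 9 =-7129953 / 334400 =-21.32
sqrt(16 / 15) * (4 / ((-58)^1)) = -0.07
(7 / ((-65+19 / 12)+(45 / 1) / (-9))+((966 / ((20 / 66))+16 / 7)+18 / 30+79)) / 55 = 93951479 / 1580425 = 59.45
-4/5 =-0.80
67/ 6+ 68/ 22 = 941/ 66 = 14.26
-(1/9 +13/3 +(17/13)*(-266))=40178/117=343.40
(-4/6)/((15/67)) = -134/45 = -2.98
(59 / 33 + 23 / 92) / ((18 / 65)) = 17485 / 2376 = 7.36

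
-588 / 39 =-196 / 13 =-15.08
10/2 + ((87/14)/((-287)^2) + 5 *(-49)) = -276759753/1153166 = -240.00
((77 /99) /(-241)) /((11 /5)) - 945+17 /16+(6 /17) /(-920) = -704470923643 /746309520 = -943.94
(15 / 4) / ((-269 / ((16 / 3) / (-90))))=2 / 2421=0.00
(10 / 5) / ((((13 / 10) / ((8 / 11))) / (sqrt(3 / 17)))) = 160* sqrt(51) / 2431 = 0.47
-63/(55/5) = -63/11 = -5.73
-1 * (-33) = 33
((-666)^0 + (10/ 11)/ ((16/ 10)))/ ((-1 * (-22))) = 69/ 968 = 0.07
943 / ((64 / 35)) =33005 / 64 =515.70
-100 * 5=-500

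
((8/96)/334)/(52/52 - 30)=-1/116232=-0.00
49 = 49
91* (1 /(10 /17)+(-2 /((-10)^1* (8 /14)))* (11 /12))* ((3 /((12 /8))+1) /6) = 8827 /96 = 91.95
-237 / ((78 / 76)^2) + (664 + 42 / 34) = 3794371 / 8619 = 440.23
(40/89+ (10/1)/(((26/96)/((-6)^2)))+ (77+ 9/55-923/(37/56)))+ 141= 355224711/2354495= 150.87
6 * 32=192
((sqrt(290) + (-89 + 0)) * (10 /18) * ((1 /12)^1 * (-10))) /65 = 445 /702 - 5 * sqrt(290) /702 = 0.51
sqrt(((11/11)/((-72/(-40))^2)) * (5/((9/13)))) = 5 * sqrt(65)/27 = 1.49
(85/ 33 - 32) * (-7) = 6797/ 33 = 205.97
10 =10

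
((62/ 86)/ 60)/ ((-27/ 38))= -589/ 34830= -0.02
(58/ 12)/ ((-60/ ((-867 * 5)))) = 8381/ 24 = 349.21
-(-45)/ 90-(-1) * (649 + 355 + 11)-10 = 2011/ 2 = 1005.50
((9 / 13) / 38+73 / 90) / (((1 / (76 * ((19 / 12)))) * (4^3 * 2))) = 87571 / 112320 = 0.78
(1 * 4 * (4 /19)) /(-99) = -0.01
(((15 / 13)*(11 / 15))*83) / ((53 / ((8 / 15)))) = 7304 / 10335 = 0.71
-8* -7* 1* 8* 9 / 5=4032 / 5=806.40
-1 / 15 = -0.07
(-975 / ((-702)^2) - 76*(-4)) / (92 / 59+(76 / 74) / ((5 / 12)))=41927996885 / 555023664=75.54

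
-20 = -20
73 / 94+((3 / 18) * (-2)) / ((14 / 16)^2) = 0.34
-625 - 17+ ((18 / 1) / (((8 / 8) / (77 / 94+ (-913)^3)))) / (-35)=643845971679 / 1645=391395727.46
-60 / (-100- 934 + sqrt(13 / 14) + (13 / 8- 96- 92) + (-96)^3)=1920 * sqrt(182) / 351643576884191 + 23814507360 / 351643576884191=0.00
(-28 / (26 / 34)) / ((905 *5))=-476 / 58825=-0.01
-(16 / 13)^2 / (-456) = 32 / 9633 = 0.00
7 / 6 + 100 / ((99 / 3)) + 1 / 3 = 299 / 66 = 4.53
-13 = -13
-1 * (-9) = 9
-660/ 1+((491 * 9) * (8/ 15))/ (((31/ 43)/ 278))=140763636/ 155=908152.49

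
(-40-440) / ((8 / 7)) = -420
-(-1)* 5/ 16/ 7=5/ 112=0.04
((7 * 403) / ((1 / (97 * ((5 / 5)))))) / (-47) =-273637 / 47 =-5822.06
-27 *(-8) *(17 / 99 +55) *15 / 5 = 393264 / 11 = 35751.27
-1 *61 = -61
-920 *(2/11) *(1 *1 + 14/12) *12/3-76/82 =-1962694/1353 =-1450.62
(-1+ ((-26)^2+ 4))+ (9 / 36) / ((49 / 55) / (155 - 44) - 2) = 33023171 / 48644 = 678.87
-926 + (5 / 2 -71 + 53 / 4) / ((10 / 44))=-11691 / 10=-1169.10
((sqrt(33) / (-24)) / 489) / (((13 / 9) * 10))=-0.00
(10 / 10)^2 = 1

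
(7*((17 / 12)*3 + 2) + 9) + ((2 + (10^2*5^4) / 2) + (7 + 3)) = 125259 / 4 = 31314.75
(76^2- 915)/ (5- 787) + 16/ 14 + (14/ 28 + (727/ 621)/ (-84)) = -4067867/ 886788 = -4.59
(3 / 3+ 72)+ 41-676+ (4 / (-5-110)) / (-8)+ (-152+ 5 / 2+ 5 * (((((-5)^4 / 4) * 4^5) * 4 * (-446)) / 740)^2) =743937121275.36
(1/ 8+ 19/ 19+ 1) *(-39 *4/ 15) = -221/ 10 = -22.10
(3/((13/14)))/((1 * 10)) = 21/65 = 0.32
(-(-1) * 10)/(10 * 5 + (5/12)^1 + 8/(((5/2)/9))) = 600/4753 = 0.13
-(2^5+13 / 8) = -269 / 8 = -33.62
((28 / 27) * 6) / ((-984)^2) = 7 / 1089288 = 0.00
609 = 609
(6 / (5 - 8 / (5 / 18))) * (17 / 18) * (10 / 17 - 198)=16780 / 357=47.00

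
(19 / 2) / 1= 19 / 2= 9.50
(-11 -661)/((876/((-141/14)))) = 7.73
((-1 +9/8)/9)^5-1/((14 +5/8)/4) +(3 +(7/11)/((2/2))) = 930480390287/276693221376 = 3.36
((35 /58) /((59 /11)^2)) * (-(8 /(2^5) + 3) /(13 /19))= -80465 /807592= -0.10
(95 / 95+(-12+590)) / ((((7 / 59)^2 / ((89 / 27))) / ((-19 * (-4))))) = 4544278412 / 441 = 10304486.20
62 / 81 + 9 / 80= 0.88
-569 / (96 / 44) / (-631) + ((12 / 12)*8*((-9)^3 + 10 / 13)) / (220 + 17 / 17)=-1128963877 / 43508712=-25.95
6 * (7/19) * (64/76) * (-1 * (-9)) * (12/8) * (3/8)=3402/361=9.42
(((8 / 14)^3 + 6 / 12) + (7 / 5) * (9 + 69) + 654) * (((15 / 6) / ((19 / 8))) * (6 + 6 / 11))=377298864 / 71687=5263.14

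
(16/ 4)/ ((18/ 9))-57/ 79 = 1.28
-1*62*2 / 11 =-11.27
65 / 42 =1.55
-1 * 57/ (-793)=57/ 793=0.07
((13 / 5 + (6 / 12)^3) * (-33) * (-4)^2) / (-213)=2398 / 355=6.75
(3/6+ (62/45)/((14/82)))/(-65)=-5399/40950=-0.13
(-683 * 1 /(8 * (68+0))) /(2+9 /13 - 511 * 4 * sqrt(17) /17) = 44395 /3227658784+8426171 * sqrt(17) /13717549832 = 0.00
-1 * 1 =-1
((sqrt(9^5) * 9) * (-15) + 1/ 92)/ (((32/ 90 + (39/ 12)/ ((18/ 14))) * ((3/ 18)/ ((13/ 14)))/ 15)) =-26483467725/ 27853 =-950829.99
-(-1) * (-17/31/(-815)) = 17/25265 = 0.00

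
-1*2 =-2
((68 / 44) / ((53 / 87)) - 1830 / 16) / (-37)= 521613 / 172568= 3.02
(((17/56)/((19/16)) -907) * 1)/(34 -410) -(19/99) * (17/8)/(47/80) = 8502383/4950792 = 1.72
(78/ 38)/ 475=39/ 9025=0.00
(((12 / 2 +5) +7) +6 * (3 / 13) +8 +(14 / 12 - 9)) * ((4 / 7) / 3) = 3050 / 819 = 3.72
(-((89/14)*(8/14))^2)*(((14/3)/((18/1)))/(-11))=31684/101871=0.31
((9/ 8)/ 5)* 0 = 0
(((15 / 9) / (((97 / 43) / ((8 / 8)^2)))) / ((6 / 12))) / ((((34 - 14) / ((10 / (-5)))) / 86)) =-3698 / 291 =-12.71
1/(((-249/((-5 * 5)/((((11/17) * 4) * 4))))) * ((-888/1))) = -425/38915712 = -0.00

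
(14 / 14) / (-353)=-1 / 353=-0.00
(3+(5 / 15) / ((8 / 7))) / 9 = 79 / 216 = 0.37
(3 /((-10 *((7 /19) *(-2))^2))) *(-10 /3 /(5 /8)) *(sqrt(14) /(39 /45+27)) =57 *sqrt(14) /539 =0.40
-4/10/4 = -0.10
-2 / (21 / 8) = -16 / 21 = -0.76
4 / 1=4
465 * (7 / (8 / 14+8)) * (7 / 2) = 10633 / 8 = 1329.12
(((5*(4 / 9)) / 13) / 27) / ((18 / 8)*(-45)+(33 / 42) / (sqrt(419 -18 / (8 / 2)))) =-0.00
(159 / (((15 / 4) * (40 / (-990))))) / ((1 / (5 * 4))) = -20988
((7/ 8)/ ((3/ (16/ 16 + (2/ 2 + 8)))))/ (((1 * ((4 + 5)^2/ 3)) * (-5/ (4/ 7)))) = -1/ 81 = -0.01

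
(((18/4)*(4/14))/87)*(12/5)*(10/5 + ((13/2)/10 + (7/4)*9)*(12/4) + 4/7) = 65232/35525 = 1.84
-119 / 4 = -29.75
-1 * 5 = -5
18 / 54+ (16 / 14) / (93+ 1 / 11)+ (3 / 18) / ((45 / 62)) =69581 / 120960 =0.58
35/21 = 5/3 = 1.67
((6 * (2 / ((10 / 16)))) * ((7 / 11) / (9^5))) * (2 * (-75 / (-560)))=4 / 72171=0.00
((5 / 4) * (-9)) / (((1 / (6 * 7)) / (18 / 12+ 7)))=-16065 / 4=-4016.25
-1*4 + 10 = 6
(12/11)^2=144/121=1.19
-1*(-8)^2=-64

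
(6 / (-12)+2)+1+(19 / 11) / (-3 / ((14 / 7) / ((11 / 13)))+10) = 13473 / 4994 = 2.70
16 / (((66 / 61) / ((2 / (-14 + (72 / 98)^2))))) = -1171688 / 533247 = -2.20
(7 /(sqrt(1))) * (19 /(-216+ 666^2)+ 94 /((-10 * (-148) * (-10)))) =-7243733 /164035800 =-0.04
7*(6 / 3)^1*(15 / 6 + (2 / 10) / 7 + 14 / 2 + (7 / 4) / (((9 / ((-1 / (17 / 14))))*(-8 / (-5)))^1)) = 807833 / 6120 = 132.00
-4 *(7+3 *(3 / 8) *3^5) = -2243 / 2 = -1121.50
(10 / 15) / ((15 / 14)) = 28 / 45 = 0.62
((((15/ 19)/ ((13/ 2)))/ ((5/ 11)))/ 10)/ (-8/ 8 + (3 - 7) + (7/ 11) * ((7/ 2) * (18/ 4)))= 1452/ 272935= 0.01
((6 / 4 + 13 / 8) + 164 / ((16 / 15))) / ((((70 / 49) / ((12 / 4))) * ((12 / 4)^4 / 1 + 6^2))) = 1757 / 624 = 2.82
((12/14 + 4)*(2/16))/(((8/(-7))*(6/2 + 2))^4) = 0.00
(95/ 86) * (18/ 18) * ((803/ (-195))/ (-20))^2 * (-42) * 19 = -1629432343/ 43602000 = -37.37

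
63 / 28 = 9 / 4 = 2.25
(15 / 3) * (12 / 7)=60 / 7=8.57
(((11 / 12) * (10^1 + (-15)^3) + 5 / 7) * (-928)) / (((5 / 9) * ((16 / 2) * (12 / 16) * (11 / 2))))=12019688 / 77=156099.84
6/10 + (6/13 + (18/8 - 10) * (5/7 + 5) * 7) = -20081/65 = -308.94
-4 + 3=-1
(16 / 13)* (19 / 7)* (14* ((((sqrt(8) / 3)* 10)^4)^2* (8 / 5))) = 398458880000000 / 85293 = 4671648083.66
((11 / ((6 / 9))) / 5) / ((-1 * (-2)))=33 / 20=1.65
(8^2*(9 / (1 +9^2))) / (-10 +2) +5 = 169 / 41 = 4.12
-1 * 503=-503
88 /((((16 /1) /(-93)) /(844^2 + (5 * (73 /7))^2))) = -35843555847 /98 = -365750569.87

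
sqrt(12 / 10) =sqrt(30) / 5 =1.10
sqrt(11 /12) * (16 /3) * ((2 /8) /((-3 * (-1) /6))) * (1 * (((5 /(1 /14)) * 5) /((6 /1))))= 700 * sqrt(33) /27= 148.93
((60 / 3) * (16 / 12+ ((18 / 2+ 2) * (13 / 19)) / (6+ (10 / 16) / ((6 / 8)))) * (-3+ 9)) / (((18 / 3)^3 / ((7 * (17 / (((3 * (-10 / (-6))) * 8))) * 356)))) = 30131395 / 21033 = 1432.58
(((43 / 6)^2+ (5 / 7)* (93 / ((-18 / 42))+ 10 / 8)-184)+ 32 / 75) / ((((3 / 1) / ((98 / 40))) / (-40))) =6313342 / 675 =9353.10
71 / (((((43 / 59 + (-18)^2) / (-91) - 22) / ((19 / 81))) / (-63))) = 7242781 / 176499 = 41.04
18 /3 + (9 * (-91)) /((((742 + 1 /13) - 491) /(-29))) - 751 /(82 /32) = -8585999 /44608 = -192.48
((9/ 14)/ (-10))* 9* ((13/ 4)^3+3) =-193509/ 8960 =-21.60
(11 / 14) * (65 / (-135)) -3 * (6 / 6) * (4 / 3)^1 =-1655 / 378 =-4.38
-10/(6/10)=-50/3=-16.67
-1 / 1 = -1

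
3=3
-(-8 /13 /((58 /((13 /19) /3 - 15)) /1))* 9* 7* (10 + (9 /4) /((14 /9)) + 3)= -1021767 /7163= -142.65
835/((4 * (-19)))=-10.99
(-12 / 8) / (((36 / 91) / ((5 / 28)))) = -65 / 96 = -0.68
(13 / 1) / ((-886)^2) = 13 / 784996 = 0.00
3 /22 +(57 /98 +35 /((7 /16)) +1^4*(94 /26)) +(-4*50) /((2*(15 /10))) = 17.67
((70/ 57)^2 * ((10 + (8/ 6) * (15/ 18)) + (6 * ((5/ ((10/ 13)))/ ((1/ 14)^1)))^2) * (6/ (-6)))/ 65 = -2629481120/ 380133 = -6917.27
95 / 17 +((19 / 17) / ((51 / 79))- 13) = -4925 / 867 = -5.68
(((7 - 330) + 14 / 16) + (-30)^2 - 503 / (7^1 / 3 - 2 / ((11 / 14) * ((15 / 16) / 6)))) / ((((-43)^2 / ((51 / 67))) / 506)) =145942336287 / 1141210196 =127.88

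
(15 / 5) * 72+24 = 240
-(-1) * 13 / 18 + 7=139 / 18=7.72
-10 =-10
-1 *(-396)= 396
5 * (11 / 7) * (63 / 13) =495 / 13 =38.08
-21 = -21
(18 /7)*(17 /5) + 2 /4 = 647 /70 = 9.24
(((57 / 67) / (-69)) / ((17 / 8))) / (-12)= 0.00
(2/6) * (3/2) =1/2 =0.50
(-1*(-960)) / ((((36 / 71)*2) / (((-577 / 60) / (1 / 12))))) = -327736 / 3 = -109245.33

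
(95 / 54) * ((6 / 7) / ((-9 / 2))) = -190 / 567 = -0.34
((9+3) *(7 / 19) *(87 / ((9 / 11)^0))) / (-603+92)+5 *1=5891 / 1387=4.25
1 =1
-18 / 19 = -0.95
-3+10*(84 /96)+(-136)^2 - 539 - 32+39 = 71879 /4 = 17969.75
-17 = -17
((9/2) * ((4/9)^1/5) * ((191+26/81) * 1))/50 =1.53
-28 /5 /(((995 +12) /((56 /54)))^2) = -21952 /3696208605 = -0.00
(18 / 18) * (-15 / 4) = -15 / 4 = -3.75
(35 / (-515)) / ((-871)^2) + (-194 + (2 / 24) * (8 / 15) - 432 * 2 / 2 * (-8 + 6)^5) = 47927339386781 / 3516301035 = 13630.04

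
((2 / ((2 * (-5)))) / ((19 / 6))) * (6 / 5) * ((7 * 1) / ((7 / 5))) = -36 / 95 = -0.38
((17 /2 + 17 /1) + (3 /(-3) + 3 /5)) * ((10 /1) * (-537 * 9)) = -1213083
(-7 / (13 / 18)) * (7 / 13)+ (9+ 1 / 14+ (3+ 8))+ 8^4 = 9726277 / 2366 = 4110.85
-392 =-392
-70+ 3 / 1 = -67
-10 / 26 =-5 / 13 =-0.38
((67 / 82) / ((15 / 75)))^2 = 112225 / 6724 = 16.69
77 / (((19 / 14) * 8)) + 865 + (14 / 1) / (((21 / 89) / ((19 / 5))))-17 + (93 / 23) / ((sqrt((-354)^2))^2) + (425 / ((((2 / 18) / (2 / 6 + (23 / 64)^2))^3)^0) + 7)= 34513498729 / 22817955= 1512.56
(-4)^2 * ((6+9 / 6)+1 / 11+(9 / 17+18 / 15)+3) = 184312 / 935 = 197.13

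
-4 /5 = -0.80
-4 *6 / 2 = -12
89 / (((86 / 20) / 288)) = 256320 / 43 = 5960.93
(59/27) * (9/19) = 59/57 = 1.04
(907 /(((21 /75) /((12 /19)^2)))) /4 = 816300 /2527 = 323.03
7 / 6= 1.17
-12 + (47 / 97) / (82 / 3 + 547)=-2005431 / 167131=-12.00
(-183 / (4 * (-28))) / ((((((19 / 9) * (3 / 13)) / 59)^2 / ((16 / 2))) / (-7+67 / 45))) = -13349453988 / 12635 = -1056545.63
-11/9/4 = -11/36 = -0.31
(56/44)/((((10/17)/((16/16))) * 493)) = 7/1595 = 0.00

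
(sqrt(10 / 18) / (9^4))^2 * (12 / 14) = 10 / 903981141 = 0.00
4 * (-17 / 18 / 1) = -34 / 9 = -3.78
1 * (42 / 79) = 42 / 79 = 0.53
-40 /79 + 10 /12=155 /474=0.33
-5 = -5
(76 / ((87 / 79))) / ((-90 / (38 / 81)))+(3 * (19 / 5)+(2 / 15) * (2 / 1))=11.31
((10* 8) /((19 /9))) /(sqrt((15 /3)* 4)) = 72* sqrt(5) /19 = 8.47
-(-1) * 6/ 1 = 6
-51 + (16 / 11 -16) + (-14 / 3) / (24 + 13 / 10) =-49889 / 759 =-65.73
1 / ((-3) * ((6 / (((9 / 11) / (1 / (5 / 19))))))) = -0.01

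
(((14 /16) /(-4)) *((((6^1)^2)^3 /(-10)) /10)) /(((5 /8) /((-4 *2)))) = -163296 /125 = -1306.37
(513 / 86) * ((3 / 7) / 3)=513 / 602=0.85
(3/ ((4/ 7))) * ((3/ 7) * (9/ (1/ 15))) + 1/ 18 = 10937/ 36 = 303.81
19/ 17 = 1.12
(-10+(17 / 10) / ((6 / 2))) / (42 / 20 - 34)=283 / 957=0.30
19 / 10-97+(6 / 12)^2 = -1897 / 20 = -94.85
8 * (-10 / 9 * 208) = -16640 / 9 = -1848.89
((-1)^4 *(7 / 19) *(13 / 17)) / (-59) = -91 / 19057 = -0.00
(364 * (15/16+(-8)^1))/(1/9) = -92547/4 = -23136.75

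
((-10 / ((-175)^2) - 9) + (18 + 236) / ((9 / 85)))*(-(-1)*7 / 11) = 131742607 / 86625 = 1520.84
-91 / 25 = -3.64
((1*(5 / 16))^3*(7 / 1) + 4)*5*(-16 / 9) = -28765 / 768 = -37.45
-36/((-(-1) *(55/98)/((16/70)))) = -4032/275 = -14.66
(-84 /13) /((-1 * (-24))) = -7 /26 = -0.27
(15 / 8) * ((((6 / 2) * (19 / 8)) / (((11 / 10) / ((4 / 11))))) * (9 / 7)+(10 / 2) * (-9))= -266625 / 3388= -78.70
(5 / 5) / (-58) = -1 / 58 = -0.02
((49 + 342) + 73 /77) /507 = 10060 /13013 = 0.77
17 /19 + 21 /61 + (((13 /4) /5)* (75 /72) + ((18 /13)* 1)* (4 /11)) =38497321 /15910752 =2.42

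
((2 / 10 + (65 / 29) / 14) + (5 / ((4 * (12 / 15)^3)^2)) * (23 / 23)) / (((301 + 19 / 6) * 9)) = 34416761 / 60698624000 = 0.00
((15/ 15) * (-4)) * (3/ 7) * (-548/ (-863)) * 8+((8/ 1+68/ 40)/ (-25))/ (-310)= -4076534023/ 468177500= -8.71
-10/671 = -0.01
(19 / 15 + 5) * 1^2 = 94 / 15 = 6.27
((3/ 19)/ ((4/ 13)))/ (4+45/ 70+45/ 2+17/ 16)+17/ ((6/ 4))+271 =434539/ 1539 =282.35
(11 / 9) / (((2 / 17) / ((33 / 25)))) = 2057 / 150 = 13.71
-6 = -6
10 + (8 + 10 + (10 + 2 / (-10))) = 189 / 5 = 37.80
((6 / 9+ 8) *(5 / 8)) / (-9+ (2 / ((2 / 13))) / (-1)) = -65 / 264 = -0.25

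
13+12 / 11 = 155 / 11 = 14.09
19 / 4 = 4.75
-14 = -14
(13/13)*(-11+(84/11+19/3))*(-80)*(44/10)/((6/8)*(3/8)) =-100352/27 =-3716.74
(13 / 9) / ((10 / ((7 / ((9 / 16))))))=728 / 405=1.80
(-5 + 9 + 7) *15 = 165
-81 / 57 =-27 / 19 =-1.42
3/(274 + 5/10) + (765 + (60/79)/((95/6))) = 210148673/274683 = 765.06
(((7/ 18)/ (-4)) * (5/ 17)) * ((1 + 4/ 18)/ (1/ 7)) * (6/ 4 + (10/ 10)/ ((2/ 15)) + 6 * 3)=-6.61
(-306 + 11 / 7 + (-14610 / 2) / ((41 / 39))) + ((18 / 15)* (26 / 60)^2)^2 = -1170912052993 / 161437500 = -7253.04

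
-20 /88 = -5 /22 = -0.23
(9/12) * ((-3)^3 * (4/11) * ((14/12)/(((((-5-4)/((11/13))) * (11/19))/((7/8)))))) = 2793/2288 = 1.22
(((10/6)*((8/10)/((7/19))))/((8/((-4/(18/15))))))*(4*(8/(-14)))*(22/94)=16720/20727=0.81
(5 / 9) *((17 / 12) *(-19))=-1615 / 108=-14.95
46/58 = 23/29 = 0.79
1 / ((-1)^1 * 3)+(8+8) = 47 / 3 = 15.67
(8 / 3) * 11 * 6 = 176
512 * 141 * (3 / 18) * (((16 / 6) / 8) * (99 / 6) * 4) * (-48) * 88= -1118109696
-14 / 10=-7 / 5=-1.40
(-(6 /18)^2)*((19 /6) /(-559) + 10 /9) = -11123 /90558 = -0.12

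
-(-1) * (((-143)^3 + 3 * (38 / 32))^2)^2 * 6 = 438714090918754892820808100.00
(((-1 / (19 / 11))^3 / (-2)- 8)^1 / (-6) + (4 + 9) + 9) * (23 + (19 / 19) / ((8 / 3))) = 358888343 / 658464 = 545.04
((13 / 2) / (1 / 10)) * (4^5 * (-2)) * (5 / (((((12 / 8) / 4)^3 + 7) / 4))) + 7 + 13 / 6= -377489.81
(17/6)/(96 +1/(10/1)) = 85/2883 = 0.03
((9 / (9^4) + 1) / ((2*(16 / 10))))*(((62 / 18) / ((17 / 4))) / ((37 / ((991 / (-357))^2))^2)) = 54565630848488575 / 4960497868807953906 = 0.01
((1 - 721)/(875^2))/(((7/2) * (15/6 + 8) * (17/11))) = -2112/127553125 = -0.00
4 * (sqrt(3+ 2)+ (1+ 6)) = 4 * sqrt(5)+ 28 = 36.94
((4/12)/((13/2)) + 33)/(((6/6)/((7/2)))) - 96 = 1535/78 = 19.68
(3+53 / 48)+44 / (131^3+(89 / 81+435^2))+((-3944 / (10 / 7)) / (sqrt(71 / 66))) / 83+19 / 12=17965521359 / 3158762960- 13804 * sqrt(4686) / 29465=-26.38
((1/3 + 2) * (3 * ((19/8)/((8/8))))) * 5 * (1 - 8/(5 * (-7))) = 817/8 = 102.12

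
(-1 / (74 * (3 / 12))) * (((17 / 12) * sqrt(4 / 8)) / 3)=-17 * sqrt(2) / 1332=-0.02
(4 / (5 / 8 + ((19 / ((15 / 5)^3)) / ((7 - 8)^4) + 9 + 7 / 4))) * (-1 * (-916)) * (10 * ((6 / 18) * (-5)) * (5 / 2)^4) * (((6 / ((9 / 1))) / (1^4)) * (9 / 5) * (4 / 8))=-309150000 / 2609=-118493.68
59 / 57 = 1.04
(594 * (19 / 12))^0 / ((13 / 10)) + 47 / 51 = 1121 / 663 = 1.69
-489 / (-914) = 489 / 914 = 0.54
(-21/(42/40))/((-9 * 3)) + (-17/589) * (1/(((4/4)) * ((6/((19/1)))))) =0.65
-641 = -641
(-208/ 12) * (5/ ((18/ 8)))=-1040/ 27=-38.52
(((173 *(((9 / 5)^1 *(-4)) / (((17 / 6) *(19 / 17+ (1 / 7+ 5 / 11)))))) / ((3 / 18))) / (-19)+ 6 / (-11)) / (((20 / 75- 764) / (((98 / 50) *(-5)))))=13863902661 / 13438031200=1.03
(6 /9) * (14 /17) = 28 /51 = 0.55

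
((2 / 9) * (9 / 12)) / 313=1 / 1878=0.00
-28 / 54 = -14 / 27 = -0.52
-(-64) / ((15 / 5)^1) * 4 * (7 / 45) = 1792 / 135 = 13.27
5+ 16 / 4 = 9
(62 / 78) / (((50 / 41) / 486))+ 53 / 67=6914942 / 21775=317.56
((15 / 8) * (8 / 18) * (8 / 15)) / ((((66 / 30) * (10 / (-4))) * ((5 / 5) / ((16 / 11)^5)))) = -8388608 / 15944049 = -0.53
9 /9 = 1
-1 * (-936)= 936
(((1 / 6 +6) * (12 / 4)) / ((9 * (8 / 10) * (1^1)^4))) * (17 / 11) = 3145 / 792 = 3.97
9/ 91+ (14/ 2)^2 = 4468/ 91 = 49.10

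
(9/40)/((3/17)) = 51/40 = 1.28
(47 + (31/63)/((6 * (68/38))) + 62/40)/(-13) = -780692/208845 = -3.74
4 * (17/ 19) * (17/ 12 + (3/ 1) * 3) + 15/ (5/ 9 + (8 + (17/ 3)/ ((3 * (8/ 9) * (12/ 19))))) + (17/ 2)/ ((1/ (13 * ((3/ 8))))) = 250398343/ 3130896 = 79.98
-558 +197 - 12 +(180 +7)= -186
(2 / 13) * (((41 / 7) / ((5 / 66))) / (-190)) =-2706 / 43225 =-0.06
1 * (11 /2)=11 /2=5.50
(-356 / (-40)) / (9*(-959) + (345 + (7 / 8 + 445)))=-0.00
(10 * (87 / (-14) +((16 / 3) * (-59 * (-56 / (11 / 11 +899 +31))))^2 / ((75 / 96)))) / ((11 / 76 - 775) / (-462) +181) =24.76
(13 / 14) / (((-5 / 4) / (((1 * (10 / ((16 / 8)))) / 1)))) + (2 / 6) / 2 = -3.55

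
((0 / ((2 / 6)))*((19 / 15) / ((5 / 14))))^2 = 0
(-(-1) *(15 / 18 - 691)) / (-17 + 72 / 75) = 103525 / 2406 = 43.03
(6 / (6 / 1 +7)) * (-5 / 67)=-30 / 871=-0.03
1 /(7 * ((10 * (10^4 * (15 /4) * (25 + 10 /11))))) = 11 /748125000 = 0.00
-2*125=-250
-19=-19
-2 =-2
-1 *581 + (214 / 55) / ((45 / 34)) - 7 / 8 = -11462917 / 19800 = -578.94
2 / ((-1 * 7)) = -0.29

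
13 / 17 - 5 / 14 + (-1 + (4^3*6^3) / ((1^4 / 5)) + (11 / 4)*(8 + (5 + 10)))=32930945 / 476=69182.66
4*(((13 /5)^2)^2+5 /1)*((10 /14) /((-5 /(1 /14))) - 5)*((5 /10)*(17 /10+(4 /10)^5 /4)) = -82775413233 /95703125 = -864.92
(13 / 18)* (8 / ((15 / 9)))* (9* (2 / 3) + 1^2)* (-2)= -728 / 15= -48.53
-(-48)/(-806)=-24/403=-0.06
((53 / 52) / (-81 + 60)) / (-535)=53 / 584220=0.00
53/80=0.66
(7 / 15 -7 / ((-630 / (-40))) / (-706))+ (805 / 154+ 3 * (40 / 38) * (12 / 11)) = 60685939 / 6639930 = 9.14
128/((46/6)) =384/23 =16.70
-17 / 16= -1.06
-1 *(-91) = 91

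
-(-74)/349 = 74/349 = 0.21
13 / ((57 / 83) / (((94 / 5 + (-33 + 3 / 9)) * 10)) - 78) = -448864 / 2693355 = -0.17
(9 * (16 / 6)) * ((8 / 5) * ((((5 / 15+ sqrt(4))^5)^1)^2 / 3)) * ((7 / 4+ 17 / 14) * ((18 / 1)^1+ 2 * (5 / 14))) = 1002890900368 / 295245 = 3396809.09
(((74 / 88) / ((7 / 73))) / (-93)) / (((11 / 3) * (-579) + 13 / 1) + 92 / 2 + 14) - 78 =-4580172899 / 58720200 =-78.00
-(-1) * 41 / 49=41 / 49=0.84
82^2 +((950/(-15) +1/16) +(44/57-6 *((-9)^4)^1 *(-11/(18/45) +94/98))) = 46987969657/44688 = 1051467.28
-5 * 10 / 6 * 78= -650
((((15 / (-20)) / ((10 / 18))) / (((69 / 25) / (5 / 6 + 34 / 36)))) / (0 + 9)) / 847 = -20 / 175329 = -0.00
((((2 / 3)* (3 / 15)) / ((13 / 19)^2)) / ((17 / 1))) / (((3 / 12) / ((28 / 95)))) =4256 / 215475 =0.02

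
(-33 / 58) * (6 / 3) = -33 / 29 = -1.14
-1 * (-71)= 71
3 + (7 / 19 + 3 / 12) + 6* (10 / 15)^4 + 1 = 11909 / 2052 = 5.80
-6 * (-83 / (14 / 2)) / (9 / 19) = 3154 / 21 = 150.19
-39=-39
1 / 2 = 0.50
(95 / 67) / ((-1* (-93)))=95 / 6231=0.02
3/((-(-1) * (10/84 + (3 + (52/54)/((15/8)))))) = 17010/20597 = 0.83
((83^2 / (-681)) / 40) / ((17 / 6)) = -6889 / 77180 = -0.09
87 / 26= 3.35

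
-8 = -8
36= 36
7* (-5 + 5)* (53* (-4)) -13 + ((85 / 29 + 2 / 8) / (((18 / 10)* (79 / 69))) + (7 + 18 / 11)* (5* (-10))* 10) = -436444857 / 100804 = -4329.64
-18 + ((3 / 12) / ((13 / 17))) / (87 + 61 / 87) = -7140201 / 396760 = -18.00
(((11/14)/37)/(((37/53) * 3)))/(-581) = -583/33406338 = -0.00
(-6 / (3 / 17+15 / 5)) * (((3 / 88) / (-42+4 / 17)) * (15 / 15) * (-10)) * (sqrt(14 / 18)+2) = -289 / 9372- 289 * sqrt(7) / 56232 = -0.04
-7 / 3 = -2.33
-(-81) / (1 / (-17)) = -1377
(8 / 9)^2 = 64 / 81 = 0.79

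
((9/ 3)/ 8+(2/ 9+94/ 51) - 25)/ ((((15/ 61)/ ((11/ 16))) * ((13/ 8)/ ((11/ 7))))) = -203811553/ 3341520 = -60.99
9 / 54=1 / 6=0.17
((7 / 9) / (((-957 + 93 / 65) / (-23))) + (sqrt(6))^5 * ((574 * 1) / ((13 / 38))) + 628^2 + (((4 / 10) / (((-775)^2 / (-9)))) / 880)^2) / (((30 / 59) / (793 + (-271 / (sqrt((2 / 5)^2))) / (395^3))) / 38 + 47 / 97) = 1669167023725446050736 * sqrt(6) / 13390179725019799 + 25570624277178299195730687761119137672949297 / 31416895712579342990889355734375000000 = 1119256.88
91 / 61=1.49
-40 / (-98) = 20 / 49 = 0.41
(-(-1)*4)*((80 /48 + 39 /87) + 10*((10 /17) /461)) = 5802832 /681819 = 8.51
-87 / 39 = -29 / 13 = -2.23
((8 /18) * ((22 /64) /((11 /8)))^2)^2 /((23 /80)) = 5 /1863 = 0.00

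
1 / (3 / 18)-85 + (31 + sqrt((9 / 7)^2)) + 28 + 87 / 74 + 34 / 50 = -218319 / 12950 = -16.86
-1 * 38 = -38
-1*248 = -248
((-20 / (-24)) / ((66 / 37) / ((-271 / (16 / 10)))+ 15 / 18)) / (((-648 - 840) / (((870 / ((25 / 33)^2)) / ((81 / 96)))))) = -140738972 / 115090755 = -1.22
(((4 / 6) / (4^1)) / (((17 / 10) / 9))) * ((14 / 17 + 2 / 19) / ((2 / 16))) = 36000 / 5491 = 6.56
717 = 717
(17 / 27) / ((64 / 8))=17 / 216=0.08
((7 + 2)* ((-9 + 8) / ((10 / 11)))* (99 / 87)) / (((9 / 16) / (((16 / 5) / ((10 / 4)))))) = -92928 / 3625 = -25.64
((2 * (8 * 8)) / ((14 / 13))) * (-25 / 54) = -10400 / 189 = -55.03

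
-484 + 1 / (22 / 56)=-5296 / 11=-481.45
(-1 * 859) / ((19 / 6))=-5154 / 19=-271.26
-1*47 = -47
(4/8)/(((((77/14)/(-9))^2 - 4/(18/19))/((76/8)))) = -1539/1247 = -1.23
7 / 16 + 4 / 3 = 85 / 48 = 1.77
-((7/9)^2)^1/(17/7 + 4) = -343/3645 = -0.09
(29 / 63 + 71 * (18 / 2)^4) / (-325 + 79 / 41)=-601621331 / 417249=-1441.88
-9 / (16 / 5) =-45 / 16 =-2.81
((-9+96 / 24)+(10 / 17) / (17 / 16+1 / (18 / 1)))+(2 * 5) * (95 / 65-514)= -182525495 / 35581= -5129.86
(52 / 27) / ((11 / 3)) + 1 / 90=59 / 110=0.54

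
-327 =-327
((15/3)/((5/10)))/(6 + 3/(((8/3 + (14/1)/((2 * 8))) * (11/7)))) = 4675/3057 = 1.53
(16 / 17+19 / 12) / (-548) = -515 / 111792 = -0.00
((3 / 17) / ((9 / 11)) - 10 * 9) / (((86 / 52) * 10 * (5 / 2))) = -119054 / 54825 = -2.17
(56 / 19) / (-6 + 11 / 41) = -2296 / 4465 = -0.51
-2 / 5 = -0.40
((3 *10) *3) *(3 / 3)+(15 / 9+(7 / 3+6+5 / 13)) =1305 / 13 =100.38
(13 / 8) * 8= 13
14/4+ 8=23/2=11.50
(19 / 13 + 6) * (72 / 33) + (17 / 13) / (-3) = 6797 / 429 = 15.84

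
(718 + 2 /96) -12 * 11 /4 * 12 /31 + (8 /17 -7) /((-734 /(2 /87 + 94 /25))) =279234291077 /395919600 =705.28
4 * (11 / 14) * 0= 0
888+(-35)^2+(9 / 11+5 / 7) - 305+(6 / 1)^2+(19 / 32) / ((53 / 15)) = 241033721 / 130592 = 1845.70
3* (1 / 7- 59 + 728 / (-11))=-28884 / 77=-375.12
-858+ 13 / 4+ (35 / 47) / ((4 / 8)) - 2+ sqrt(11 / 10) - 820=-314949 / 188+ sqrt(110) / 10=-1674.21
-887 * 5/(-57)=4435/57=77.81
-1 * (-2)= 2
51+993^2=986100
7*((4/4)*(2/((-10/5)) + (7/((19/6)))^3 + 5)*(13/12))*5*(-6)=-23096710/6859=-3367.36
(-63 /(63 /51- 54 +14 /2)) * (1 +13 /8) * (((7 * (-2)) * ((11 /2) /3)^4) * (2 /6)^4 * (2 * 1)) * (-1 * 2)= 28.22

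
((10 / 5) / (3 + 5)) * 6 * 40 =60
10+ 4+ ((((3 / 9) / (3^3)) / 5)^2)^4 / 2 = 20267408315567010937501 / 1447672022540500781250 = 14.00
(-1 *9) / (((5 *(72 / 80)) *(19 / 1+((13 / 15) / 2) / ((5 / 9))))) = -100 / 989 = -0.10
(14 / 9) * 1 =14 / 9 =1.56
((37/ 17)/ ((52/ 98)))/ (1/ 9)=16317/ 442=36.92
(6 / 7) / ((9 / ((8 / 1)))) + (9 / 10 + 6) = 1609 / 210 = 7.66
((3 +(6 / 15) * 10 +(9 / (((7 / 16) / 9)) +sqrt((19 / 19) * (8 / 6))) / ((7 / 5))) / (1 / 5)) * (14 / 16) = 25 * sqrt(3) / 12 +34115 / 56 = 612.80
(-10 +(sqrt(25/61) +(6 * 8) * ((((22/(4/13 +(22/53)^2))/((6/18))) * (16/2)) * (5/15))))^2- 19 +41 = 385400420 * sqrt(61)/133651 +90605431641325131/292829341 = 309436296.25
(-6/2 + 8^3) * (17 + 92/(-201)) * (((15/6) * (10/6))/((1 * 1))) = 42310625/1206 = 35083.44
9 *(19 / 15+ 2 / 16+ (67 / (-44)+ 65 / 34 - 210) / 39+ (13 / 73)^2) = -18427601091 / 518191960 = -35.56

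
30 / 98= 15 / 49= 0.31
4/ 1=4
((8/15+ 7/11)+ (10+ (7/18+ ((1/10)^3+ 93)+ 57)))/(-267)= -15994399/26433000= -0.61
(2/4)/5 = 0.10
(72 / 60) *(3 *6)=108 / 5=21.60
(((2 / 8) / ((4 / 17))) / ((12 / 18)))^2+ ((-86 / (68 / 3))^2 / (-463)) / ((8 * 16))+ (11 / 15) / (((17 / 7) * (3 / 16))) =25589744353 / 6165826560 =4.15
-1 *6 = -6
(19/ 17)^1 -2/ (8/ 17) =-213/ 68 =-3.13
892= 892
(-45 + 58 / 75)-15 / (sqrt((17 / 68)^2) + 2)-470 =-39067 / 75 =-520.89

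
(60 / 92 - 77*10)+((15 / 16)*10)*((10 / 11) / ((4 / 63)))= -2570945 / 4048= -635.11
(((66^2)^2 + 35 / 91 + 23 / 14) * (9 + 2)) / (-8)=-37987425531 / 1456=-26090264.79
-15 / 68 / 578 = -15 / 39304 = -0.00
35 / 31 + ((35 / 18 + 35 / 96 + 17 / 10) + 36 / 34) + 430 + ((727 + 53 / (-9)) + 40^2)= 2092465891 / 758880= 2757.31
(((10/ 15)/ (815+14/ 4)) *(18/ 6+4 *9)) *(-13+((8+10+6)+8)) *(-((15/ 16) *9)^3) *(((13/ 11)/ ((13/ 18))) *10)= -27347068125/ 4609792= -5932.39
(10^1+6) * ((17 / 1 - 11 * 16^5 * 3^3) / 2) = -2491416440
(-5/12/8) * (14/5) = -7/48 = -0.15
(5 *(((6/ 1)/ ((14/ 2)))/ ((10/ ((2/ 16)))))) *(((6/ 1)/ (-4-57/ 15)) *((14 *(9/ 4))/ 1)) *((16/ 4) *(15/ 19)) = -2025/ 494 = -4.10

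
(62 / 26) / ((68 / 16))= 0.56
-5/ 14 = -0.36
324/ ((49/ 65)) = 21060/ 49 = 429.80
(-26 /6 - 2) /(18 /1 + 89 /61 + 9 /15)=-305 /966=-0.32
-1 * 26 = -26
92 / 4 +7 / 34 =789 / 34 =23.21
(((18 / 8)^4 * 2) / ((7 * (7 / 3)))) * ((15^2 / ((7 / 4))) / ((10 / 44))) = 9743085 / 5488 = 1775.34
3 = 3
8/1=8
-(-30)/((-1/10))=-300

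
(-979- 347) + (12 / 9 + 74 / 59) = -1323.41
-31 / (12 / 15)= -38.75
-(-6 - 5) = 11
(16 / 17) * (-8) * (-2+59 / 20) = -608 / 85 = -7.15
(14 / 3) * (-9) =-42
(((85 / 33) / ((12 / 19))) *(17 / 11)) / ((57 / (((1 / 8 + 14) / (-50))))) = -32657 / 1045440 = -0.03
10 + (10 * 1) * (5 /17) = 220 /17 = 12.94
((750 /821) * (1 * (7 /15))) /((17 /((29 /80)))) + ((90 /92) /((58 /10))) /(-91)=49046155 /6777184232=0.01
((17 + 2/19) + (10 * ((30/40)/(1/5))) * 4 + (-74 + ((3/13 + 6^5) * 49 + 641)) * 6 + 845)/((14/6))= 1697353830/1729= 981696.84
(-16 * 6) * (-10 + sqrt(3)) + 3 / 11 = 10563 / 11-96 * sqrt(3) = 794.00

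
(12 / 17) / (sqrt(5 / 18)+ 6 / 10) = 3240 / 629 - 900 * sqrt(10) / 629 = 0.63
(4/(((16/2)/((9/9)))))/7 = 1/14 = 0.07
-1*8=-8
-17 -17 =-34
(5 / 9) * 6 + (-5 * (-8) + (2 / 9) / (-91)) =35488 / 819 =43.33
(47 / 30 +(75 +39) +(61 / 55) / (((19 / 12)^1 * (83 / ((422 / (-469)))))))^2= 795508912944399748249 / 59571282745844100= 13353.90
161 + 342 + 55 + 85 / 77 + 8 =43667 / 77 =567.10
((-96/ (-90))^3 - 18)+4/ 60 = -56429/ 3375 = -16.72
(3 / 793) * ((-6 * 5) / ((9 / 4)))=-40 / 793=-0.05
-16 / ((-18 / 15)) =40 / 3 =13.33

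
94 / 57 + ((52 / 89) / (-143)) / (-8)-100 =-10976491 / 111606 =-98.35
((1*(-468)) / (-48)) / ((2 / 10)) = 195 / 4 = 48.75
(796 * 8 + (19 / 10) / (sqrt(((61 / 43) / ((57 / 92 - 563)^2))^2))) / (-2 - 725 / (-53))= 117656038015581 / 3195921760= 36814.43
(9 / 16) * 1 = 9 / 16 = 0.56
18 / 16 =9 / 8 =1.12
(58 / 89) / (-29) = -2 / 89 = -0.02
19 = 19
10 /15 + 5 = 17 /3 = 5.67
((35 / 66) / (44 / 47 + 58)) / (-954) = -329 / 34882056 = -0.00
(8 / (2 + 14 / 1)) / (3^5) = 1 / 486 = 0.00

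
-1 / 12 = -0.08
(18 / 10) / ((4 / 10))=9 / 2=4.50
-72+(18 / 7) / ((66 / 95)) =-68.30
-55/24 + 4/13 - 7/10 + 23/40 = -329/156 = -2.11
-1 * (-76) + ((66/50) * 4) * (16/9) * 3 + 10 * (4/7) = 19228/175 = 109.87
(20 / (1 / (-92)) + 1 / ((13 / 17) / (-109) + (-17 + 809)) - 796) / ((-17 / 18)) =69632895870 / 24948571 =2791.06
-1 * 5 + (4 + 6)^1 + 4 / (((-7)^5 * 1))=84031 / 16807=5.00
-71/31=-2.29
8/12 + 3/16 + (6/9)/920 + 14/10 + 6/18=14287/5520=2.59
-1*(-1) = 1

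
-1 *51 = -51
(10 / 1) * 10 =100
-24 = -24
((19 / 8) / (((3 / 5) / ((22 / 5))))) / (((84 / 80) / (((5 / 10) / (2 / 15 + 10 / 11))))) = 57475 / 7224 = 7.96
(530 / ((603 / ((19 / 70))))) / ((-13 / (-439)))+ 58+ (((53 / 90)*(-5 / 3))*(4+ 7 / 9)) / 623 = 17418356833 / 263719638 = 66.05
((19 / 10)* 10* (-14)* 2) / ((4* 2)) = -66.50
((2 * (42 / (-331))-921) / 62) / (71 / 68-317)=2073558 / 44091517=0.05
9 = 9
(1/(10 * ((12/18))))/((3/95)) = 19/4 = 4.75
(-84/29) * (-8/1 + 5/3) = 532/29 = 18.34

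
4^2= 16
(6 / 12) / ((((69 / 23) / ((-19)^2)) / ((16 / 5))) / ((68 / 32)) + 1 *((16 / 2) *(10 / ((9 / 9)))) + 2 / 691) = 4240667 / 678541633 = 0.01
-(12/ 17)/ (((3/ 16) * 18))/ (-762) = 16/ 58293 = 0.00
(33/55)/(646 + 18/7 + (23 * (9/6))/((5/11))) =42/50713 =0.00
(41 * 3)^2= 15129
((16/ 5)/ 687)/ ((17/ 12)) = 64/ 19465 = 0.00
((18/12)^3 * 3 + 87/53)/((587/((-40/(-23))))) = 24945/715553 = 0.03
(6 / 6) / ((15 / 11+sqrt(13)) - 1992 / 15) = -397595 / 52219116 - 3025*sqrt(13) / 52219116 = -0.01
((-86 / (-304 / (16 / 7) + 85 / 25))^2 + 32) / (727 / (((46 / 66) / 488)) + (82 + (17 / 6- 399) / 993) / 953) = 24707234166373 / 387685145208458088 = 0.00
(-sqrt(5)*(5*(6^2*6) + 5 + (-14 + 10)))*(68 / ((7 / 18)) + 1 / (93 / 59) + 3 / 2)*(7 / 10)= -249108883*sqrt(5) / 1860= -299475.48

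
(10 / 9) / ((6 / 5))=25 / 27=0.93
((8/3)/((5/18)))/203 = 0.05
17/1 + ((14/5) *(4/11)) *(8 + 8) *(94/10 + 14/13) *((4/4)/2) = 365863/3575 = 102.34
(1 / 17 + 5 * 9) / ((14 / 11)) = 4213 / 119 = 35.40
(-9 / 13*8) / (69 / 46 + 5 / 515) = -14832 / 4043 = -3.67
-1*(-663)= 663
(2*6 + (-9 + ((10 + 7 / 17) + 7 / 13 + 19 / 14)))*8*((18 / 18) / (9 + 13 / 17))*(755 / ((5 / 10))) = 143030220 / 7553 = 18936.88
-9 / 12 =-3 / 4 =-0.75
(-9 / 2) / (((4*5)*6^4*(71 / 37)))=-37 / 408960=-0.00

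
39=39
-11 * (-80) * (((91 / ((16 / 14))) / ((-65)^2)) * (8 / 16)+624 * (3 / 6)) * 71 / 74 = 1267132669 / 4810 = 263437.15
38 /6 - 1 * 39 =-98 /3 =-32.67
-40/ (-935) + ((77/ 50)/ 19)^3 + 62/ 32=1.98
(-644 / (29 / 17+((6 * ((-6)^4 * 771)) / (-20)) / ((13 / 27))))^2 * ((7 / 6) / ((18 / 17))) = 15065489975900 / 12778739960192250147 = 0.00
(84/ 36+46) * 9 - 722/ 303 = 131083/ 303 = 432.62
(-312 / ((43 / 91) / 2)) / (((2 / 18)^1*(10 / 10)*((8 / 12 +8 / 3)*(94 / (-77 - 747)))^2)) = -195184551744 / 2374675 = -82194.22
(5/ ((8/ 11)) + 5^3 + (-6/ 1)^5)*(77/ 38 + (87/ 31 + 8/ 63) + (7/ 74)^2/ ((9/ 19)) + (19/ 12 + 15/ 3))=-7981721787631/ 90310192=-88381.19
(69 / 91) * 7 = 69 / 13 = 5.31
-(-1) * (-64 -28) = -92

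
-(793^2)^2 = -395451064801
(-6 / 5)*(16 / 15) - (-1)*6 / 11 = -202 / 275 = -0.73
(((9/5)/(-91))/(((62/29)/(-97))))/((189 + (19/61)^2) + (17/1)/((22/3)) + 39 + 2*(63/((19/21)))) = 678922497/279663036835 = 0.00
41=41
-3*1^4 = -3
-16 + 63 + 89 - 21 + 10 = 125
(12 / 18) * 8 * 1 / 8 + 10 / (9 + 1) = 5 / 3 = 1.67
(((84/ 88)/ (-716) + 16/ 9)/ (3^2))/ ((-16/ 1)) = -251843/ 20414592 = -0.01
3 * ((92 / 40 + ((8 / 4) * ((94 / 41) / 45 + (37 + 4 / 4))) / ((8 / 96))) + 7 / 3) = 1128963 / 410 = 2753.57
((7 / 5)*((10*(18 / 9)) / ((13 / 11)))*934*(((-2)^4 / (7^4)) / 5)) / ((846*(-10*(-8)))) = 20548 / 47153925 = 0.00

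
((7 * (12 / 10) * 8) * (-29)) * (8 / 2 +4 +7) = -29232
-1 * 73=-73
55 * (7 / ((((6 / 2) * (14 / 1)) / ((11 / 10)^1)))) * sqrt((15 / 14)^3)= 605 * sqrt(210) / 784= 11.18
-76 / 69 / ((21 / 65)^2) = -321100 / 30429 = -10.55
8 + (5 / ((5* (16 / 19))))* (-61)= -1031 / 16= -64.44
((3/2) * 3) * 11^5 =1449459/2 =724729.50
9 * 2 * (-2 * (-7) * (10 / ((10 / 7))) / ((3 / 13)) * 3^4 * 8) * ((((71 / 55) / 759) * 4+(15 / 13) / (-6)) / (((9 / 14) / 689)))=-13703706578016 / 13915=-984815420.63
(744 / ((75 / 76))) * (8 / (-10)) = -75392 / 125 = -603.14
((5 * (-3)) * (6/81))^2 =100/81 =1.23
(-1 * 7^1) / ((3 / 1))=-7 / 3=-2.33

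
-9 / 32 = -0.28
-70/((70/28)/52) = -1456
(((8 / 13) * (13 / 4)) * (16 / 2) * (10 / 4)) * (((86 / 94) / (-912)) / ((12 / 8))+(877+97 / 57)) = 282484825 / 8037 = 35148.04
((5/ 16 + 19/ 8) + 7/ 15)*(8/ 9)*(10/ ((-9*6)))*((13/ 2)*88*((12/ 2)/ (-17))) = 433004/ 4131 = 104.82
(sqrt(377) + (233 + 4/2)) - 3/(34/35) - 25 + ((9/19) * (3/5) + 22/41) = 227.15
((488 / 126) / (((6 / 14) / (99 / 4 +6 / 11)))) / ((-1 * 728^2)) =-0.00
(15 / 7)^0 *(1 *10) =10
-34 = -34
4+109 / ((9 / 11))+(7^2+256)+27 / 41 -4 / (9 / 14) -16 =17247 / 41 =420.66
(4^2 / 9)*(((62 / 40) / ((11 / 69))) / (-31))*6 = -184 / 55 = -3.35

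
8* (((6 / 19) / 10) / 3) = 8 / 95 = 0.08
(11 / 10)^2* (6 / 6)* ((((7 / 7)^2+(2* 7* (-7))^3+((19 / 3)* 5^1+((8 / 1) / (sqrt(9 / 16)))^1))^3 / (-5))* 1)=201739091117270280.36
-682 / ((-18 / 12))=1364 / 3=454.67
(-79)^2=6241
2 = 2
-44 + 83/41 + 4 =-1557/41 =-37.98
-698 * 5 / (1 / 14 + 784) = -48860 / 10977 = -4.45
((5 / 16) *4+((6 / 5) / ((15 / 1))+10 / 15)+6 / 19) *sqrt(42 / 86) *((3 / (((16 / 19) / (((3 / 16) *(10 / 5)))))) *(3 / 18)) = 13181 *sqrt(903) / 1100800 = 0.36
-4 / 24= -1 / 6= -0.17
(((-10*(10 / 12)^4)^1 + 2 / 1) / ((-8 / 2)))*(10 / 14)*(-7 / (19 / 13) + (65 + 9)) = 34.88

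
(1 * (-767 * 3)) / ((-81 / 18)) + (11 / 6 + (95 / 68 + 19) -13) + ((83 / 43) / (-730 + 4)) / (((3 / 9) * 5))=2762654459 / 5307060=520.56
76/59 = 1.29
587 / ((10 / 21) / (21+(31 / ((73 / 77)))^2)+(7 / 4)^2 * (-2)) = -286463602824 / 2988866171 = -95.84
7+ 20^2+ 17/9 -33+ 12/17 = 57619/153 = 376.59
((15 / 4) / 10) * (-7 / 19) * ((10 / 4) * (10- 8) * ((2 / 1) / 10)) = -21 / 152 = -0.14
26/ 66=13/ 33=0.39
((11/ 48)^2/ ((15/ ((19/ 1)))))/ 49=2299/ 1693440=0.00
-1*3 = -3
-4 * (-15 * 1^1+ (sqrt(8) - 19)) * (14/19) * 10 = 19040/19 - 1120 * sqrt(2)/19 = 918.74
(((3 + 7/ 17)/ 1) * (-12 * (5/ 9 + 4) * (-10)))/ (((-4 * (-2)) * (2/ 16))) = 1865.10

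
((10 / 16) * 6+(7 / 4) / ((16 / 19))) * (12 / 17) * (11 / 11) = 1119 / 272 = 4.11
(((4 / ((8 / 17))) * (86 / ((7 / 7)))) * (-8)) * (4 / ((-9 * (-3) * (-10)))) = 11696 / 135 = 86.64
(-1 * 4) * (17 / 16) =-17 / 4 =-4.25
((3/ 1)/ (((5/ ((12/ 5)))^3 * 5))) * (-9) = -46656/ 78125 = -0.60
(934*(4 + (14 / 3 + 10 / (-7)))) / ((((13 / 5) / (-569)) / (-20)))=8077979200 / 273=29589667.40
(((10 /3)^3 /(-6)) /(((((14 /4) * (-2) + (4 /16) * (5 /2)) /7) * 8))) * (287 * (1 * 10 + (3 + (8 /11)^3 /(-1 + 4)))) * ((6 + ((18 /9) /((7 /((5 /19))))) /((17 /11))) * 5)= 27072770270000 /280416411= 96544.89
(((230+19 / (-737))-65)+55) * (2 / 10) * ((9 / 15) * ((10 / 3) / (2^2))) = 162121 / 7370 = 22.00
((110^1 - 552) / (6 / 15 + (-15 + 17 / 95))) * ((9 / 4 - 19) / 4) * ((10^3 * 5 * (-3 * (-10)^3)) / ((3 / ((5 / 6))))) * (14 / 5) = -615415937500 / 411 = -1497362378.35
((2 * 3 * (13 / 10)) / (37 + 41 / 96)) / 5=3744 / 89825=0.04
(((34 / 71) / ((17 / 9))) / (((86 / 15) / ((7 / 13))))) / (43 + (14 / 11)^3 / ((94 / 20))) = 19705455 / 35950177133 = 0.00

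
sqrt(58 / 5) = sqrt(290) / 5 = 3.41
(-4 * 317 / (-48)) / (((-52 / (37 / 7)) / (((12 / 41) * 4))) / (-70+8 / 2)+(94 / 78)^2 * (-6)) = -130825266 / 42524485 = -3.08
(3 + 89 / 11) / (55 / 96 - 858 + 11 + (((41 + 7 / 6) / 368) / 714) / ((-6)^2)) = -301045248 / 22974929087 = -0.01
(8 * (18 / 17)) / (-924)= -12 / 1309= -0.01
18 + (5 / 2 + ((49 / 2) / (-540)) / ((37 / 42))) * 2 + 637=2197457 / 3330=659.90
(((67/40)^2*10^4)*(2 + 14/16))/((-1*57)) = -2581175/1824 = -1415.12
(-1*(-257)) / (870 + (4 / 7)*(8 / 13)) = 23387 / 79202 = 0.30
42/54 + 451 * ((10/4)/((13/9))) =182837/234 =781.35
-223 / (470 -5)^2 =-223 / 216225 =-0.00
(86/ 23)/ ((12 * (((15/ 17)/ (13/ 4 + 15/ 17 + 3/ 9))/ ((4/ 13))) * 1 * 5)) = 39173/ 403650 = 0.10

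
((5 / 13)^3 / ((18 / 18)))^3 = 1953125 / 10604499373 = 0.00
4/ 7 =0.57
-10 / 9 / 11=-10 / 99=-0.10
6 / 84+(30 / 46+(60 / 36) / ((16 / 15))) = 5889 / 2576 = 2.29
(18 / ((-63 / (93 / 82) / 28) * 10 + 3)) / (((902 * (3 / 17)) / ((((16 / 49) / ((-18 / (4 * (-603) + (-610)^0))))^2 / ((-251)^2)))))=-98029099744 / 480751243661997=-0.00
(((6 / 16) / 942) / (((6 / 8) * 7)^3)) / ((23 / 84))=16 / 1592451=0.00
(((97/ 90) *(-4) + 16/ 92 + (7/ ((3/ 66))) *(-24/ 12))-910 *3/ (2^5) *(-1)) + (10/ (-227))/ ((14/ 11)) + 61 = -4364395373/ 26313840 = -165.86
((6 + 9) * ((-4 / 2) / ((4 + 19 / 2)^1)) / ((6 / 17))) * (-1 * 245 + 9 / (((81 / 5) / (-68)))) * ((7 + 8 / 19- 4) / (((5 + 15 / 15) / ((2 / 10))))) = 2812225 / 13851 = 203.03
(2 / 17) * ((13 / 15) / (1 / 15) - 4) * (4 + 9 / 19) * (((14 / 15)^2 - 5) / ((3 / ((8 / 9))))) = -14864 / 2565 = -5.79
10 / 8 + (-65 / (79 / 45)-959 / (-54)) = -153713 / 8532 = -18.02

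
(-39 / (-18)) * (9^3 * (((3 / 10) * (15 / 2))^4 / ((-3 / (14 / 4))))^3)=-11334179728519011 / 268435456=-42223109.78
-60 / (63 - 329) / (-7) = -0.03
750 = 750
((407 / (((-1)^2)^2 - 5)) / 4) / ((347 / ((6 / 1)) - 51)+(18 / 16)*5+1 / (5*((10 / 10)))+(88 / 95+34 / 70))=-811965 / 449126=-1.81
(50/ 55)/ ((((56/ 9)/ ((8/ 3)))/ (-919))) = -27570/ 77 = -358.05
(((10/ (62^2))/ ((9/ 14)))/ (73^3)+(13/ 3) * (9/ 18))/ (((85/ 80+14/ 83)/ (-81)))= -29043296680296/ 203745708665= -142.55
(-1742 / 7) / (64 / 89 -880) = 1157 / 4088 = 0.28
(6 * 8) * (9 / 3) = 144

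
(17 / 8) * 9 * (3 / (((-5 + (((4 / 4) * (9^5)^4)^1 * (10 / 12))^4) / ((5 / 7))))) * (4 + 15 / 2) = 10557 / 236006404891781617854343511606375996910446528911094541922360752531852664330763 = 0.00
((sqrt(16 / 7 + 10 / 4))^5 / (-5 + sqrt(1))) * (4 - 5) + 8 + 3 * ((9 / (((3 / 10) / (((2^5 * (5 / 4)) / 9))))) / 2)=220.53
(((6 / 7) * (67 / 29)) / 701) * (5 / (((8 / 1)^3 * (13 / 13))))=1005 / 36429568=0.00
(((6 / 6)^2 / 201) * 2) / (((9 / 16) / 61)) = 1952 / 1809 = 1.08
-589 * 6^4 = -763344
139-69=70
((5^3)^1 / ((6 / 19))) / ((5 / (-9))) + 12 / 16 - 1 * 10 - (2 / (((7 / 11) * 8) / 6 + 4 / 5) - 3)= -97915 / 136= -719.96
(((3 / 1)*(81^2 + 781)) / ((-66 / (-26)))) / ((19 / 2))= 190892 / 209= 913.36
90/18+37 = 42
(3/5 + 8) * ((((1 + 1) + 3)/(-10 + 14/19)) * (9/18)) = -817/352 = -2.32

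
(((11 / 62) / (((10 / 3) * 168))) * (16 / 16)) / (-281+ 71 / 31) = -11 / 9676800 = -0.00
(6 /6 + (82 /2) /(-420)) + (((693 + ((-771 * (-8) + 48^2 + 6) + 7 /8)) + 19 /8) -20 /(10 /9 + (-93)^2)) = 75000933841 /8174355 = 9175.15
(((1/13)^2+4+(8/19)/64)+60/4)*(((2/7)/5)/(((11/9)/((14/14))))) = 4395537/4944940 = 0.89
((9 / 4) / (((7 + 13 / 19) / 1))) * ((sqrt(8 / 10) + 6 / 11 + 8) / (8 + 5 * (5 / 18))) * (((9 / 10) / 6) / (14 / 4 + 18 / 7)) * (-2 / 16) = -1518993 / 1845615200-32319 * sqrt(5) / 838916000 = -0.00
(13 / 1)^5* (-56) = -20792408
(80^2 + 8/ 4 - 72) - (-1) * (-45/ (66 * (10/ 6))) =139251/ 22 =6329.59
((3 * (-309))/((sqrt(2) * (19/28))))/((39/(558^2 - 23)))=-1346861166 * sqrt(2)/247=-7711535.74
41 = 41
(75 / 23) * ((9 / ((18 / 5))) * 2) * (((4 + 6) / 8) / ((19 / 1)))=1875 / 1748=1.07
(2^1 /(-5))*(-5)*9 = 18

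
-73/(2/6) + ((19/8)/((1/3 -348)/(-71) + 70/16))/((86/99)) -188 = -552595945/1358714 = -406.71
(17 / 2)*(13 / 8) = 221 / 16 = 13.81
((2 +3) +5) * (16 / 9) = 160 / 9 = 17.78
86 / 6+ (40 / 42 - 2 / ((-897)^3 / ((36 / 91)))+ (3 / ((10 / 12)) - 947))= -4837819200212 / 5212525305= -928.11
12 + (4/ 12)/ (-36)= 1295/ 108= 11.99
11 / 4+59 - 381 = -1277 / 4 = -319.25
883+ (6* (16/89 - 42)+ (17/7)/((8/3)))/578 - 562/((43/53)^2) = 153282582771/5326510448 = 28.78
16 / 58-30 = -862 / 29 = -29.72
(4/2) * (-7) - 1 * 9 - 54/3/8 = -101/4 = -25.25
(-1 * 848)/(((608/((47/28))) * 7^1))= -2491/7448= -0.33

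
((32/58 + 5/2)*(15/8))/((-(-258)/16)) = 885/2494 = 0.35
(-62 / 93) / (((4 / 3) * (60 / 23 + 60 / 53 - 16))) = 1219 / 29888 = 0.04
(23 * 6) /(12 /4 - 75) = -23 /12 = -1.92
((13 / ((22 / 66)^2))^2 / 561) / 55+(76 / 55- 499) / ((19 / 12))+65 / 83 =-313.06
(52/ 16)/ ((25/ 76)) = 247/ 25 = 9.88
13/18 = 0.72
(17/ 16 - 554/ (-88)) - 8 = -113/ 176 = -0.64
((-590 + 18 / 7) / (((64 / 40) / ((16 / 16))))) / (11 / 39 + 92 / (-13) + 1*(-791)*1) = 50115 / 108899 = 0.46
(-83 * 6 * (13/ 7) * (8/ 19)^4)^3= -18646525915369322840064/ 759167017239693223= -24561.82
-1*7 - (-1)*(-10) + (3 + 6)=-8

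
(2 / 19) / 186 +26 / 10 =22976 / 8835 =2.60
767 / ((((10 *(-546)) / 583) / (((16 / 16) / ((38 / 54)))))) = -309573 / 2660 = -116.38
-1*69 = -69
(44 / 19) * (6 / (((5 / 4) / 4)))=4224 / 95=44.46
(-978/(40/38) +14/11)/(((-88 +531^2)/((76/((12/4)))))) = -3878318/46509045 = -0.08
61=61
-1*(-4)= 4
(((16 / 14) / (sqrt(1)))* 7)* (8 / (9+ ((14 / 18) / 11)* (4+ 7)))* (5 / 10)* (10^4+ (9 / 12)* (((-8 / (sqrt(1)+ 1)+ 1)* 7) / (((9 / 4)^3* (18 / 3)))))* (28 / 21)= 3534464 / 81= 43635.36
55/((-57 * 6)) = -55/342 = -0.16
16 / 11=1.45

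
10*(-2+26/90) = -154/9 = -17.11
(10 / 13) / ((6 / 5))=25 / 39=0.64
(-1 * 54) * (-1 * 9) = 486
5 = 5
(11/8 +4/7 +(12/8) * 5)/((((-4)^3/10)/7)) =-2645/256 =-10.33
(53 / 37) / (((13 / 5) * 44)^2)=1325 / 12105808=0.00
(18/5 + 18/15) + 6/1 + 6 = 84/5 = 16.80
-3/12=-1/4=-0.25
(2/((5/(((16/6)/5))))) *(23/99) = 368/7425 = 0.05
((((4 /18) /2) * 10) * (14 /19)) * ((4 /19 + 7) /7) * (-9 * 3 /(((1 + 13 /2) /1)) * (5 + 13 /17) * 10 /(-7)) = 153440 /6137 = 25.00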